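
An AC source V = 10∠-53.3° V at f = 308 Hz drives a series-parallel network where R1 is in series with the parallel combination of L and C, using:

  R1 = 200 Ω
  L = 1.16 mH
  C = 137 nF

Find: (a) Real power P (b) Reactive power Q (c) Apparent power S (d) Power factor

Step 1 — Angular frequency: ω = 2π·f = 2π·308 = 1935 rad/s.
Step 2 — Component impedances:
  R1: Z = R = 200 Ω
  L: Z = jωL = j·1935·0.00116 = 0 + j2.245 Ω
  C: Z = 1/(jωC) = -j/(ω·C) = 0 - j3772 Ω
Step 3 — Parallel branch: L || C = 1/(1/L + 1/C) = 0 + j2.246 Ω.
Step 4 — Series with R1: Z_total = R1 + (L || C) = 200 + j2.246 Ω = 200∠0.6° Ω.
Step 5 — Source phasor: V = 10∠-53.3° V = 5.976 - j8.018 V.
Step 6 — Current: I = V / Z = 0.02943 - j0.04042 A = 0.05∠-53.9° A.
Step 7 — Complex power: S = V·I* = 0.4999 + j0.005615 VA.
Step 8 — Real power: P = Re(S) = 0.4999 W.
Step 9 — Reactive power: Q = Im(S) = 0.005615 VAR.
Step 10 — Apparent power: |S| = 0.5 VA.
Step 11 — Power factor: PF = P/|S| = 0.9999 (lagging).

(a) P = 0.4999 W  (b) Q = 0.005615 VAR  (c) S = 0.5 VA  (d) PF = 0.9999 (lagging)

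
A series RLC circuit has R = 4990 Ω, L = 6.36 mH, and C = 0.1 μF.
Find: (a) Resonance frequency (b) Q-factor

Step 1 — Resonance condition Im(Z)=0 gives ω₀ = 1/√(LC).
Step 2 — ω₀ = 1/√(0.00636·1e-07) = 3.965e+04 rad/s.
Step 3 — f₀ = ω₀/(2π) = 6311 Hz.
Step 4 — Series Q: Q = ω₀L/R = 3.965e+04·0.00636/4990 = 0.05054.

(a) f₀ = 6311 Hz  (b) Q = 0.05054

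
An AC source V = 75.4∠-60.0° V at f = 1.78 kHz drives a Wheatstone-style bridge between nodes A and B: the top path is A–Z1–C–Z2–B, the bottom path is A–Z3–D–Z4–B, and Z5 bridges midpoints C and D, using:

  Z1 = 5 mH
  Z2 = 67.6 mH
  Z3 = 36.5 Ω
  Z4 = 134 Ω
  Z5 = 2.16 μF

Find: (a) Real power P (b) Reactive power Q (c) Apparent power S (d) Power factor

Step 1 — Angular frequency: ω = 2π·f = 2π·1780 = 1.118e+04 rad/s.
Step 2 — Component impedances:
  Z1: Z = jωL = j·1.118e+04·0.005 = 0 + j55.92 Ω
  Z2: Z = jωL = j·1.118e+04·0.0676 = 0 + j756 Ω
  Z3: Z = R = 36.5 Ω
  Z4: Z = R = 134 Ω
  Z5: Z = 1/(jωC) = -j/(ω·C) = 0 - j41.39 Ω
Step 3 — Bridge requires nodal analysis (the Z5 bridge couples midpoints C and D, so the two paths cannot be reduced to a simple series/parallel combination). Setting node B to ground and injecting 1 A at node A, the 3-node admittance system at A, C, D solves to V_A = Z_AB = 146.1 + j33.03 Ω = 149.8∠12.7° Ω.
Step 4 — Source phasor: V = 75.4∠-60.0° V = 37.7 - j65.3 V.
Step 5 — Current: I = V / Z = 0.1493 - j0.4806 A = 0.5033∠-72.7° A.
Step 6 — Complex power: S = V·I* = 37.01 + j8.368 VA.
Step 7 — Real power: P = Re(S) = 37.01 W.
Step 8 — Reactive power: Q = Im(S) = 8.368 VAR.
Step 9 — Apparent power: |S| = 37.95 VA.
Step 10 — Power factor: PF = P/|S| = 0.9754 (lagging).

(a) P = 37.01 W  (b) Q = 8.368 VAR  (c) S = 37.95 VA  (d) PF = 0.9754 (lagging)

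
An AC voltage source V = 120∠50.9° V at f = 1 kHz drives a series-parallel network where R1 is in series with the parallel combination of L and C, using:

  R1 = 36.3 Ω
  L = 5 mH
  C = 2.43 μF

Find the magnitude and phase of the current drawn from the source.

Step 1 — Angular frequency: ω = 2π·f = 2π·1000 = 6283 rad/s.
Step 2 — Component impedances:
  R1: Z = R = 36.3 Ω
  L: Z = jωL = j·6283·0.005 = 0 + j31.42 Ω
  C: Z = 1/(jωC) = -j/(ω·C) = 0 - j65.5 Ω
Step 3 — Parallel branch: L || C = 1/(1/L + 1/C) = 0 + j60.38 Ω.
Step 4 — Series with R1: Z_total = R1 + (L || C) = 36.3 + j60.38 Ω = 70.45∠59.0° Ω.
Step 5 — Source phasor: V = 120∠50.9° V = 75.68 + j93.13 V.
Step 6 — Ohm's law: I = V / Z_total = (75.68 + j93.13) / (36.3 + j60.38) = 1.686 - j0.2395 A.
Step 7 — Convert to polar: |I| = 1.703 A, ∠I = -8.1°.

I = 1.703∠-8.1° A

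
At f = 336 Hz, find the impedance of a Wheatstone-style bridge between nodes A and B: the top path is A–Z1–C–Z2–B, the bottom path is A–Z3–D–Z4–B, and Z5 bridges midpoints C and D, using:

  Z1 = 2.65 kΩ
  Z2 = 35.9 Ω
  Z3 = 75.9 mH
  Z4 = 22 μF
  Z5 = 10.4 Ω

Step 1 — Angular frequency: ω = 2π·f = 2π·336 = 2111 rad/s.
Step 2 — Component impedances:
  Z1: Z = R = 2650 Ω
  Z2: Z = R = 35.9 Ω
  Z3: Z = jωL = j·2111·0.0759 = 0 + j160.2 Ω
  Z4: Z = 1/(jωC) = -j/(ω·C) = 0 - j21.53 Ω
  Z5: Z = R = 10.4 Ω
Step 3 — Bridge requires nodal analysis (the Z5 bridge couples midpoints C and D, so the two paths cannot be reduced to a simple series/parallel combination). Setting node B to ground and injecting 1 A at node A, the 3-node admittance system at A, C, D solves to V_A = Z_AB = 17.37 + j141.8 Ω = 142.8∠83.0° Ω.

Z = 17.37 + j141.8 Ω = 142.8∠83.0° Ω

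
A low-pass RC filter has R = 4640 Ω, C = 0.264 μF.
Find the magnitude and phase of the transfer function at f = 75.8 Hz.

Step 1 — Angular frequency: ω = 2π·75.8 = 476.3 rad/s.
Step 2 — Transfer function: H(jω) = 1/(1 + jωRC).
Step 3 — Denominator: 1 + jωRC = 1 + j·476.3·4640·2.64e-07 = 1 + j0.5834.
Step 4 — H = 0.7461 - j0.4353.
Step 5 — Magnitude: |H| = 0.8638 (-1.3 dB); phase: φ = -30.3°.

|H| = 0.8638 (-1.3 dB), φ = -30.3°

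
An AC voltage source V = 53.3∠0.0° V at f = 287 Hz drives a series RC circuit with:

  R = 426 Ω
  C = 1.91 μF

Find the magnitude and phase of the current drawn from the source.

Step 1 — Angular frequency: ω = 2π·f = 2π·287 = 1803 rad/s.
Step 2 — Component impedances:
  R: Z = R = 426 Ω
  C: Z = 1/(jωC) = -j/(ω·C) = 0 - j290.3 Ω
Step 3 — Series combination: Z_total = R + C = 426 - j290.3 Ω = 515.5∠-34.3° Ω.
Step 4 — Source phasor: V = 53.3∠0.0° V = 53.3 V.
Step 5 — Ohm's law: I = V / Z_total = (53.3) / (426 - j290.3) = 0.08543 + j0.05823 A.
Step 6 — Convert to polar: |I| = 0.1034 A, ∠I = 34.3°.

I = 0.1034∠34.3° A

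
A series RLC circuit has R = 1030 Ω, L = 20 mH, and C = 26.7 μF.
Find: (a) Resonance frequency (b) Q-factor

Step 1 — Resonance condition Im(Z)=0 gives ω₀ = 1/√(LC).
Step 2 — ω₀ = 1/√(0.02·2.67e-05) = 1368 rad/s.
Step 3 — f₀ = ω₀/(2π) = 217.8 Hz.
Step 4 — Series Q: Q = ω₀L/R = 1368·0.02/1030 = 0.02657.

(a) f₀ = 217.8 Hz  (b) Q = 0.02657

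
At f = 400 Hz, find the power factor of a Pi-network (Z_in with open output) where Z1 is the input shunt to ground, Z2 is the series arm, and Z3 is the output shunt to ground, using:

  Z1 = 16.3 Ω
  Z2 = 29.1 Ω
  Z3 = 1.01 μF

Step 1 — Angular frequency: ω = 2π·f = 2π·400 = 2513 rad/s.
Step 2 — Component impedances:
  Z1: Z = R = 16.3 Ω
  Z2: Z = R = 29.1 Ω
  Z3: Z = 1/(jωC) = -j/(ω·C) = 0 - j393.9 Ω
Step 3 — With open output, the series arm Z2 and the output shunt Z3 appear in series to ground: Z2 + Z3 = 29.1 - j393.9 Ω.
Step 4 — Parallel with input shunt Z1: Z_in = Z1 || (Z2 + Z3) = 16.22 - j0.6656 Ω = 16.24∠-2.3° Ω.
Step 5 — Power factor: PF = cos(φ) = Re(Z)/|Z| = 16.2233/16.2369 = 0.9992.
Step 6 — Type: Im(Z) = -0.6656 ⇒ leading (phase φ = -2.3°).

PF = 0.9992 (leading, φ = -2.3°)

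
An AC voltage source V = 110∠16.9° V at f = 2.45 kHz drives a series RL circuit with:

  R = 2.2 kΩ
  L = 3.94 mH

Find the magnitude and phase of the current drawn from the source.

Step 1 — Angular frequency: ω = 2π·f = 2π·2450 = 1.539e+04 rad/s.
Step 2 — Component impedances:
  R: Z = R = 2200 Ω
  L: Z = jωL = j·1.539e+04·0.00394 = 0 + j60.65 Ω
Step 3 — Series combination: Z_total = R + L = 2200 + j60.65 Ω = 2201∠1.6° Ω.
Step 4 — Source phasor: V = 110∠16.9° V = 105.2 + j31.98 V.
Step 5 — Ohm's law: I = V / Z_total = (105.2 + j31.98) / (2200 + j60.65) = 0.0482 + j0.01321 A.
Step 6 — Convert to polar: |I| = 0.04998 A, ∠I = 15.3°.

I = 0.04998∠15.3° A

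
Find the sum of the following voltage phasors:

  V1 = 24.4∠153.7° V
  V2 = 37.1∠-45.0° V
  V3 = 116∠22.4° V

Step 1 — Convert each phasor to rectangular form:
  V1 = 24.4·(cos(153.7°) + j·sin(153.7°)) = -21.87 + j10.81 V
  V2 = 37.1·(cos(-45.0°) + j·sin(-45.0°)) = 26.23 - j26.23 V
  V3 = 116·(cos(22.4°) + j·sin(22.4°)) = 107.2 + j44.2 V
Step 2 — Sum components: V_total = 111.6 + j28.78 V.
Step 3 — Convert to polar: |V_total| = 115.3 V, ∠V_total = 14.5°.

V_total = 115.3∠14.5° V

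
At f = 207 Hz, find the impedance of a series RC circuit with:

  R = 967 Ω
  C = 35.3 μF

Step 1 — Angular frequency: ω = 2π·f = 2π·207 = 1301 rad/s.
Step 2 — Component impedances:
  R: Z = R = 967 Ω
  C: Z = 1/(jωC) = -j/(ω·C) = 0 - j21.78 Ω
Step 3 — Series combination: Z_total = R + C = 967 - j21.78 Ω = 967.2∠-1.3° Ω.

Z = 967 - j21.78 Ω = 967.2∠-1.3° Ω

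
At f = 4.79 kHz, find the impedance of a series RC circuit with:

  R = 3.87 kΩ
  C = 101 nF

Step 1 — Angular frequency: ω = 2π·f = 2π·4790 = 3.01e+04 rad/s.
Step 2 — Component impedances:
  R: Z = R = 3870 Ω
  C: Z = 1/(jωC) = -j/(ω·C) = 0 - j329 Ω
Step 3 — Series combination: Z_total = R + C = 3870 - j329 Ω = 3884∠-4.9° Ω.

Z = 3870 - j329 Ω = 3884∠-4.9° Ω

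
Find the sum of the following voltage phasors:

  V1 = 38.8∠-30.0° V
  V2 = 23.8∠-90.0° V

Step 1 — Convert each phasor to rectangular form:
  V1 = 38.8·(cos(-30.0°) + j·sin(-30.0°)) = 33.6 - j19.4 V
  V2 = 23.8·(cos(-90.0°) + j·sin(-90.0°)) = 0 - j23.8 V
Step 2 — Sum components: V_total = 33.6 - j43.2 V.
Step 3 — Convert to polar: |V_total| = 54.73 V, ∠V_total = -52.1°.

V_total = 54.73∠-52.1° V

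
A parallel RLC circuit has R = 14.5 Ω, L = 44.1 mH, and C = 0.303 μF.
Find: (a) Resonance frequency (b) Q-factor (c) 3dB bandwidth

Step 1 — Resonance: ω₀ = 1/√(LC) = 1/√(0.0441·3.03e-07) = 8651 rad/s.
Step 2 — f₀ = ω₀/(2π) = 1377 Hz.
Step 3 — Parallel Q: Q = R/(ω₀L) = 14.5/(8651·0.0441) = 0.03801.
Step 4 — Bandwidth: Δω = ω₀/Q = 2.276e+05 rad/s; BW = Δω/(2π) = 3.623e+04 Hz.

(a) f₀ = 1377 Hz  (b) Q = 0.03801  (c) BW = 3.623e+04 Hz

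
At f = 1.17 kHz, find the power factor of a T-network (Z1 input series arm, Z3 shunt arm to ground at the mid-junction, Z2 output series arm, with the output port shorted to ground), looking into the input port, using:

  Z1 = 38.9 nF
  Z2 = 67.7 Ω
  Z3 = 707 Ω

Step 1 — Angular frequency: ω = 2π·f = 2π·1170 = 7351 rad/s.
Step 2 — Component impedances:
  Z1: Z = 1/(jωC) = -j/(ω·C) = 0 - j3497 Ω
  Z2: Z = R = 67.7 Ω
  Z3: Z = R = 707 Ω
Step 3 — With the output port shorted to ground, the output series arm Z2 runs from the junction to ground; the shunt arm Z3 also runs from the junction to ground. They appear in parallel: Z3 || Z2 = 61.78 Ω.
Step 4 — Series with input arm Z1: Z_in = Z1 + (Z3 || Z2) = 61.78 - j3497 Ω = 3497∠-89.0° Ω.
Step 5 — Power factor: PF = cos(φ) = Re(Z)/|Z| = 61.78/3497 = 0.01767.
Step 6 — Type: Im(Z) = -3497 ⇒ leading (phase φ = -89.0°).

PF = 0.01767 (leading, φ = -89.0°)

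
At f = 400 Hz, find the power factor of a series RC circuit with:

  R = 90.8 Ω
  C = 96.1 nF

Step 1 — Angular frequency: ω = 2π·f = 2π·400 = 2513 rad/s.
Step 2 — Component impedances:
  R: Z = R = 90.8 Ω
  C: Z = 1/(jωC) = -j/(ω·C) = 0 - j4140 Ω
Step 3 — Series combination: Z_total = R + C = 90.8 - j4140 Ω = 4141∠-88.7° Ω.
Step 4 — Power factor: PF = cos(φ) = Re(Z)/|Z| = 90.8/4141 = 0.02193.
Step 5 — Type: Im(Z) = -4140 ⇒ leading (phase φ = -88.7°).

PF = 0.02193 (leading, φ = -88.7°)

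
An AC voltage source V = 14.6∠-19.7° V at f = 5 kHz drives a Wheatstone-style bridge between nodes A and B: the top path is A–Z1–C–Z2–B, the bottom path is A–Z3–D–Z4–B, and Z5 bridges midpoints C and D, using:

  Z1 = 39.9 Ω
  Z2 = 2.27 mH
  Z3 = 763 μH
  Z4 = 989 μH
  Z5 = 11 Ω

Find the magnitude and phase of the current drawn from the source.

Step 1 — Angular frequency: ω = 2π·f = 2π·5000 = 3.142e+04 rad/s.
Step 2 — Component impedances:
  Z1: Z = R = 39.9 Ω
  Z2: Z = jωL = j·3.142e+04·0.00227 = 0 + j71.31 Ω
  Z3: Z = jωL = j·3.142e+04·0.000763 = 0 + j23.97 Ω
  Z4: Z = jωL = j·3.142e+04·0.000989 = 0 + j31.07 Ω
  Z5: Z = R = 11 Ω
Step 3 — Bridge requires nodal analysis (the Z5 bridge couples midpoints C and D, so the two paths cannot be reduced to a simple series/parallel combination). Setting node B to ground and injecting 1 A at node A, the 3-node admittance system at A, C, D solves to V_A = Z_AB = 8.931 + j38.63 Ω = 39.65∠77.0° Ω.
Step 4 — Source phasor: V = 14.6∠-19.7° V = 13.75 - j4.922 V.
Step 5 — Ohm's law: I = V / Z_total = (13.75 - j4.922) / (8.931 + j38.63) = -0.04285 - j0.3657 A.
Step 6 — Convert to polar: |I| = 0.3682 A, ∠I = -96.7°.

I = 0.3682∠-96.7° A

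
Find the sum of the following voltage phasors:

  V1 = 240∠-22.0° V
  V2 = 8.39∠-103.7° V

Step 1 — Convert each phasor to rectangular form:
  V1 = 240·(cos(-22.0°) + j·sin(-22.0°)) = 222.5 - j89.91 V
  V2 = 8.39·(cos(-103.7°) + j·sin(-103.7°)) = -1.987 - j8.151 V
Step 2 — Sum components: V_total = 220.5 - j98.06 V.
Step 3 — Convert to polar: |V_total| = 241.4 V, ∠V_total = -24.0°.

V_total = 241.4∠-24.0° V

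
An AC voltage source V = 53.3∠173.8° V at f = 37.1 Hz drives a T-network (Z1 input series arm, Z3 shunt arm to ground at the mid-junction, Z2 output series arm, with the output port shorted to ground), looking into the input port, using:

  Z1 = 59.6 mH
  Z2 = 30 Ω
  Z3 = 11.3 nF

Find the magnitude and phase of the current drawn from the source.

Step 1 — Angular frequency: ω = 2π·f = 2π·37.1 = 233.1 rad/s.
Step 2 — Component impedances:
  Z1: Z = jωL = j·233.1·0.0596 = 0 + j13.89 Ω
  Z2: Z = R = 30 Ω
  Z3: Z = 1/(jωC) = -j/(ω·C) = 0 - j3.796e+05 Ω
Step 3 — With the output port shorted to ground, the output series arm Z2 runs from the junction to ground; the shunt arm Z3 also runs from the junction to ground. They appear in parallel: Z3 || Z2 = 30 - j0.002371 Ω.
Step 4 — Series with input arm Z1: Z_in = Z1 + (Z3 || Z2) = 30 + j13.89 Ω = 33.06∠24.8° Ω.
Step 5 — Source phasor: V = 53.3∠173.8° V = -52.99 + j5.756 V.
Step 6 — Ohm's law: I = V / Z_total = (-52.99 + j5.756) / (30 + j13.89) = -1.381 + j0.8315 A.
Step 7 — Convert to polar: |I| = 1.612 A, ∠I = 149.0°.

I = 1.612∠149.0° A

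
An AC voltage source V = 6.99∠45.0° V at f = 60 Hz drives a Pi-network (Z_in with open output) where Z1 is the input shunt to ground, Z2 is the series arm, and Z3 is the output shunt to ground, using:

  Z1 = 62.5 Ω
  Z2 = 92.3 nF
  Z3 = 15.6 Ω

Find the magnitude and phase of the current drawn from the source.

Step 1 — Angular frequency: ω = 2π·f = 2π·60 = 377 rad/s.
Step 2 — Component impedances:
  Z1: Z = R = 62.5 Ω
  Z2: Z = 1/(jωC) = -j/(ω·C) = 0 - j2.874e+04 Ω
  Z3: Z = R = 15.6 Ω
Step 3 — With open output, the series arm Z2 and the output shunt Z3 appear in series to ground: Z2 + Z3 = 15.6 - j2.874e+04 Ω.
Step 4 — Parallel with input shunt Z1: Z_in = Z1 || (Z2 + Z3) = 62.5 - j0.1359 Ω = 62.5∠-0.1° Ω.
Step 5 — Source phasor: V = 6.99∠45.0° V = 4.943 + j4.943 V.
Step 6 — Ohm's law: I = V / Z_total = (4.943 + j4.943) / (62.5 - j0.1359) = 0.07891 + j0.07925 A.
Step 7 — Convert to polar: |I| = 0.1118 A, ∠I = 45.1°.

I = 0.1118∠45.1° A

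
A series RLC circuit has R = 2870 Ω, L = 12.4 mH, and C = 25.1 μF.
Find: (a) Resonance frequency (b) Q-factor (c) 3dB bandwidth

Step 1 — Resonance condition Im(Z)=0 gives ω₀ = 1/√(LC).
Step 2 — ω₀ = 1/√(0.0124·2.51e-05) = 1792 rad/s.
Step 3 — f₀ = ω₀/(2π) = 285.3 Hz.
Step 4 — Series Q: Q = ω₀L/R = 1792·0.0124/2870 = 0.007744.
Step 5 — 3dB bandwidth: Δω = ω₀/Q = 2.315e+05 rad/s; BW = Δω/(2π) = 3.684e+04 Hz.

(a) f₀ = 285.3 Hz  (b) Q = 0.007744  (c) BW = 3.684e+04 Hz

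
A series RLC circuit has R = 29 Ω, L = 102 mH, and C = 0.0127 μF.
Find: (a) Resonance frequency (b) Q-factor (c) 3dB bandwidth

Step 1 — Resonance: ω₀ = 1/√(LC) = 1/√(0.102·1.27e-08) = 2.778e+04 rad/s.
Step 2 — f₀ = ω₀/(2π) = 4422 Hz.
Step 3 — Series Q: Q = ω₀L/R = 2.778e+04·0.102/29 = 97.72.
Step 4 — Bandwidth: Δω = ω₀/Q = 284.3 rad/s; BW = Δω/(2π) = 45.25 Hz.

(a) f₀ = 4422 Hz  (b) Q = 97.72  (c) BW = 45.25 Hz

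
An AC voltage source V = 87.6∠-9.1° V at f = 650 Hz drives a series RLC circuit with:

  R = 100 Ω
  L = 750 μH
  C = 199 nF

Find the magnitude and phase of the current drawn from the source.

Step 1 — Angular frequency: ω = 2π·f = 2π·650 = 4084 rad/s.
Step 2 — Component impedances:
  R: Z = R = 100 Ω
  L: Z = jωL = j·4084·0.00075 = 0 + j3.063 Ω
  C: Z = 1/(jωC) = -j/(ω·C) = 0 - j1230 Ω
Step 3 — Series combination: Z_total = R + L + C = 100 - j1227 Ω = 1231∠-85.3° Ω.
Step 4 — Source phasor: V = 87.6∠-9.1° V = 86.5 - j13.85 V.
Step 5 — Ohm's law: I = V / Z_total = (86.5 - j13.85) / (100 - j1227) = 0.01692 + j0.0691 A.
Step 6 — Convert to polar: |I| = 0.07114 A, ∠I = 76.2°.

I = 0.07114∠76.2° A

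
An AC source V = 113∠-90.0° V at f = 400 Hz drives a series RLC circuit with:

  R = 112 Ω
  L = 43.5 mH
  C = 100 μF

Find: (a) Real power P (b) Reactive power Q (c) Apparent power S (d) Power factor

Step 1 — Angular frequency: ω = 2π·f = 2π·400 = 2513 rad/s.
Step 2 — Component impedances:
  R: Z = R = 112 Ω
  L: Z = jωL = j·2513·0.0435 = 0 + j109.3 Ω
  C: Z = 1/(jωC) = -j/(ω·C) = 0 - j3.979 Ω
Step 3 — Series combination: Z_total = R + L + C = 112 + j105.3 Ω = 153.8∠43.2° Ω.
Step 4 — Source phasor: V = 113∠-90.0° V = 0 - j113 V.
Step 5 — Current: I = V / Z = -0.5035 - j0.5353 A = 0.7349∠-133.2° A.
Step 6 — Complex power: S = V·I* = 60.49 + j56.9 VA.
Step 7 — Real power: P = Re(S) = 60.49 W.
Step 8 — Reactive power: Q = Im(S) = 56.9 VAR.
Step 9 — Apparent power: |S| = 83.04 VA.
Step 10 — Power factor: PF = P/|S| = 0.7284 (lagging).

(a) P = 60.49 W  (b) Q = 56.9 VAR  (c) S = 83.04 VA  (d) PF = 0.7284 (lagging)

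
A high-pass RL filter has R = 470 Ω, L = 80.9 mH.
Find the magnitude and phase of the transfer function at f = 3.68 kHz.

Step 1 — Angular frequency: ω = 2π·3680 = 2.312e+04 rad/s.
Step 2 — Transfer function: H(jω) = jωL/(R + jωL).
Step 3 — Numerator jωL = j·1871; denominator R + jωL = 470 + j1871.
Step 4 — H = 0.9406 + j0.2363.
Step 5 — Magnitude: |H| = 0.9699 (-0.3 dB); phase: φ = 14.1°.

|H| = 0.9699 (-0.3 dB), φ = 14.1°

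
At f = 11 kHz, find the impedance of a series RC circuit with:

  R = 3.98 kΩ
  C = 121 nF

Step 1 — Angular frequency: ω = 2π·f = 2π·1.1e+04 = 6.912e+04 rad/s.
Step 2 — Component impedances:
  R: Z = R = 3980 Ω
  C: Z = 1/(jωC) = -j/(ω·C) = 0 - j119.6 Ω
Step 3 — Series combination: Z_total = R + C = 3980 - j119.6 Ω = 3982∠-1.7° Ω.

Z = 3980 - j119.6 Ω = 3982∠-1.7° Ω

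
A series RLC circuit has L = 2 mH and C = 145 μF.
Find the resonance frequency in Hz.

Step 1 — Resonance condition Im(Z)=0 gives ω₀ = 1/√(LC).
Step 2 — ω₀ = 1/√(0.002·0.000145) = 1857 rad/s.
Step 3 — f₀ = ω₀/(2π) = 295.5 Hz.

f₀ = 295.5 Hz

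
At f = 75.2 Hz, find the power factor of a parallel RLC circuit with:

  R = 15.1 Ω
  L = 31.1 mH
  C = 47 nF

Step 1 — Angular frequency: ω = 2π·f = 2π·75.2 = 472.5 rad/s.
Step 2 — Component impedances:
  R: Z = R = 15.1 Ω
  L: Z = jωL = j·472.5·0.0311 = 0 + j14.69 Ω
  C: Z = 1/(jωC) = -j/(ω·C) = 0 - j4.503e+04 Ω
Step 3 — Parallel combination: 1/Z_total = 1/R + 1/L + 1/C; Z_total = 7.347 + j7.547 Ω = 10.53∠45.8° Ω.
Step 4 — Power factor: PF = cos(φ) = Re(Z)/|Z| = 7.347/10.533 = 0.6975.
Step 5 — Type: Im(Z) = 7.547 ⇒ lagging (phase φ = 45.8°).

PF = 0.6975 (lagging, φ = 45.8°)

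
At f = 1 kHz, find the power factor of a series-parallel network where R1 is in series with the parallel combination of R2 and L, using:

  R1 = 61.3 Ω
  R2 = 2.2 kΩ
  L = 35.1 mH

Step 1 — Angular frequency: ω = 2π·f = 2π·1000 = 6283 rad/s.
Step 2 — Component impedances:
  R1: Z = R = 61.3 Ω
  R2: Z = R = 2200 Ω
  L: Z = jωL = j·6283·0.0351 = 0 + j220.5 Ω
Step 3 — Parallel branch: R2 || L = 1/(1/R2 + 1/L) = 21.89 + j218.3 Ω.
Step 4 — Series with R1: Z_total = R1 + (R2 || L) = 83.19 + j218.3 Ω = 233.7∠69.1° Ω.
Step 5 — Power factor: PF = cos(φ) = Re(Z)/|Z| = 83.19/233.7 = 0.356.
Step 6 — Type: Im(Z) = 218.3 ⇒ lagging (phase φ = 69.1°).

PF = 0.356 (lagging, φ = 69.1°)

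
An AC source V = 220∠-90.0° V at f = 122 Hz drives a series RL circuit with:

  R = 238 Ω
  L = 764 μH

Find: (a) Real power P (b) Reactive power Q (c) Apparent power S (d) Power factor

Step 1 — Angular frequency: ω = 2π·f = 2π·122 = 766.5 rad/s.
Step 2 — Component impedances:
  R: Z = R = 238 Ω
  L: Z = jωL = j·766.5·0.000764 = 0 + j0.5856 Ω
Step 3 — Series combination: Z_total = R + L = 238 + j0.5856 Ω = 238∠0.1° Ω.
Step 4 — Source phasor: V = 220∠-90.0° V = 0 - j220 V.
Step 5 — Current: I = V / Z = -0.002275 - j0.9244 A = 0.9244∠-90.1° A.
Step 6 — Complex power: S = V·I* = 203.4 + j0.5004 VA.
Step 7 — Real power: P = Re(S) = 203.4 W.
Step 8 — Reactive power: Q = Im(S) = 0.5004 VAR.
Step 9 — Apparent power: |S| = 203.4 VA.
Step 10 — Power factor: PF = P/|S| = 1 (lagging).

(a) P = 203.4 W  (b) Q = 0.5004 VAR  (c) S = 203.4 VA  (d) PF = 1 (lagging)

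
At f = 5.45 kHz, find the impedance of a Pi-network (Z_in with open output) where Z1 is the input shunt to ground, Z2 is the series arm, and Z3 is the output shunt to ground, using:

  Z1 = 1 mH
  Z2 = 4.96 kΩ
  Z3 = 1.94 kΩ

Step 1 — Angular frequency: ω = 2π·f = 2π·5450 = 3.424e+04 rad/s.
Step 2 — Component impedances:
  Z1: Z = jωL = j·3.424e+04·0.001 = 0 + j34.24 Ω
  Z2: Z = R = 4960 Ω
  Z3: Z = R = 1940 Ω
Step 3 — With open output, the series arm Z2 and the output shunt Z3 appear in series to ground: Z2 + Z3 = 6900 Ω.
Step 4 — Parallel with input shunt Z1: Z_in = Z1 || (Z2 + Z3) = 0.1699 + j34.24 Ω = 34.24∠89.7° Ω.

Z = 0.1699 + j34.24 Ω = 34.24∠89.7° Ω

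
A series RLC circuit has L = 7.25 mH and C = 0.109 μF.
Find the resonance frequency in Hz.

Step 1 — Resonance condition Im(Z)=0 gives ω₀ = 1/√(LC).
Step 2 — ω₀ = 1/√(0.00725·1.09e-07) = 3.557e+04 rad/s.
Step 3 — f₀ = ω₀/(2π) = 5662 Hz.

f₀ = 5662 Hz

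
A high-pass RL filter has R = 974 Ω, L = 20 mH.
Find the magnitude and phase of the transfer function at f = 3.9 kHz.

Step 1 — Angular frequency: ω = 2π·3900 = 2.45e+04 rad/s.
Step 2 — Transfer function: H(jω) = jωL/(R + jωL).
Step 3 — Numerator jωL = j·490.1; denominator R + jωL = 974 + j490.1.
Step 4 — H = 0.202 + j0.4015.
Step 5 — Magnitude: |H| = 0.4495 (-6.9 dB); phase: φ = 63.3°.

|H| = 0.4495 (-6.9 dB), φ = 63.3°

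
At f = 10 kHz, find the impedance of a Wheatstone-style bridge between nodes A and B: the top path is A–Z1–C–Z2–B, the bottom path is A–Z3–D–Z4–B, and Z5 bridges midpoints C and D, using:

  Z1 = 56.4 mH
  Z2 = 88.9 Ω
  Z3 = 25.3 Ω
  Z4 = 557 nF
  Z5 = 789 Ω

Step 1 — Angular frequency: ω = 2π·f = 2π·1e+04 = 6.283e+04 rad/s.
Step 2 — Component impedances:
  Z1: Z = jωL = j·6.283e+04·0.0564 = 0 + j3544 Ω
  Z2: Z = R = 88.9 Ω
  Z3: Z = R = 25.3 Ω
  Z4: Z = 1/(jωC) = -j/(ω·C) = 0 - j28.57 Ω
  Z5: Z = R = 789 Ω
Step 3 — Bridge requires nodal analysis (the Z5 bridge couples midpoints C and D, so the two paths cannot be reduced to a simple series/parallel combination). Setting node B to ground and injecting 1 A at node A, the 3-node admittance system at A, C, D solves to V_A = Z_AB = 26.61 - j28.52 Ω = 39.01∠-47.0° Ω.

Z = 26.61 - j28.52 Ω = 39.01∠-47.0° Ω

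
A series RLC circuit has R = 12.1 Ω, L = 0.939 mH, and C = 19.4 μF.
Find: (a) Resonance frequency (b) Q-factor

Step 1 — Resonance condition Im(Z)=0 gives ω₀ = 1/√(LC).
Step 2 — ω₀ = 1/√(0.000939·1.94e-05) = 7409 rad/s.
Step 3 — f₀ = ω₀/(2π) = 1179 Hz.
Step 4 — Series Q: Q = ω₀L/R = 7409·0.000939/12.1 = 0.575.

(a) f₀ = 1179 Hz  (b) Q = 0.575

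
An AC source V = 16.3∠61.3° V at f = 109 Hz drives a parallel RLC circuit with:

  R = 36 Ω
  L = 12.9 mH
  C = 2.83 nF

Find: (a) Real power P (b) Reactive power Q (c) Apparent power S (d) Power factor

Step 1 — Angular frequency: ω = 2π·f = 2π·109 = 684.9 rad/s.
Step 2 — Component impedances:
  R: Z = R = 36 Ω
  L: Z = jωL = j·684.9·0.0129 = 0 + j8.835 Ω
  C: Z = 1/(jωC) = -j/(ω·C) = 0 - j5.159e+05 Ω
Step 3 — Parallel combination: 1/Z_total = 1/R + 1/L + 1/C; Z_total = 2.045 + j8.333 Ω = 8.58∠76.2° Ω.
Step 4 — Source phasor: V = 16.3∠61.3° V = 7.828 + j14.3 V.
Step 5 — Current: I = V / Z = 1.836 - j0.4888 A = 1.9∠-14.9° A.
Step 6 — Complex power: S = V·I* = 7.38 + j30.07 VA.
Step 7 — Real power: P = Re(S) = 7.38 W.
Step 8 — Reactive power: Q = Im(S) = 30.07 VAR.
Step 9 — Apparent power: |S| = 30.97 VA.
Step 10 — Power factor: PF = P/|S| = 0.2383 (lagging).

(a) P = 7.38 W  (b) Q = 30.07 VAR  (c) S = 30.97 VA  (d) PF = 0.2383 (lagging)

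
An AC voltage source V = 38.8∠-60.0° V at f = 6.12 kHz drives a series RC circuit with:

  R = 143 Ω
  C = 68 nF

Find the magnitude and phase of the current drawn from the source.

Step 1 — Angular frequency: ω = 2π·f = 2π·6120 = 3.845e+04 rad/s.
Step 2 — Component impedances:
  R: Z = R = 143 Ω
  C: Z = 1/(jωC) = -j/(ω·C) = 0 - j382.4 Ω
Step 3 — Series combination: Z_total = R + C = 143 - j382.4 Ω = 408.3∠-69.5° Ω.
Step 4 — Source phasor: V = 38.8∠-60.0° V = 19.4 - j33.6 V.
Step 5 — Ohm's law: I = V / Z_total = (19.4 - j33.6) / (143 - j382.4) = 0.09373 + j0.01568 A.
Step 6 — Convert to polar: |I| = 0.09503 A, ∠I = 9.5°.

I = 0.09503∠9.5° A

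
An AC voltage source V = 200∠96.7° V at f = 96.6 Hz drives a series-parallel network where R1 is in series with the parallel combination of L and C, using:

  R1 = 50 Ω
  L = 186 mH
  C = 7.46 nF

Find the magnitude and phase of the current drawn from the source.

Step 1 — Angular frequency: ω = 2π·f = 2π·96.6 = 607 rad/s.
Step 2 — Component impedances:
  R1: Z = R = 50 Ω
  L: Z = jωL = j·607·0.186 = 0 + j112.9 Ω
  C: Z = 1/(jωC) = -j/(ω·C) = 0 - j2.209e+05 Ω
Step 3 — Parallel branch: L || C = 1/(1/L + 1/C) = 0 + j113 Ω.
Step 4 — Series with R1: Z_total = R1 + (L || C) = 50 + j113 Ω = 123.5∠66.1° Ω.
Step 5 — Source phasor: V = 200∠96.7° V = -23.33 + j198.6 V.
Step 6 — Ohm's law: I = V / Z_total = (-23.33 + j198.6) / (50 + j113) = 1.394 + j0.8237 A.
Step 7 — Convert to polar: |I| = 1.619 A, ∠I = 30.6°.

I = 1.619∠30.6° A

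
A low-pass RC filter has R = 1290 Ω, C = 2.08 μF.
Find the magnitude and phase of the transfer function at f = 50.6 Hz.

Step 1 — Angular frequency: ω = 2π·50.6 = 317.9 rad/s.
Step 2 — Transfer function: H(jω) = 1/(1 + jωRC).
Step 3 — Denominator: 1 + jωRC = 1 + j·317.9·1290·2.08e-06 = 1 + j0.8531.
Step 4 — H = 0.5788 - j0.4938.
Step 5 — Magnitude: |H| = 0.7608 (-2.4 dB); phase: φ = -40.5°.

|H| = 0.7608 (-2.4 dB), φ = -40.5°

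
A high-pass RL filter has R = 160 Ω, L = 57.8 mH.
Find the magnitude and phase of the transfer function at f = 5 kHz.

Step 1 — Angular frequency: ω = 2π·5000 = 3.142e+04 rad/s.
Step 2 — Transfer function: H(jω) = jωL/(R + jωL).
Step 3 — Numerator jωL = j·1816; denominator R + jωL = 160 + j1816.
Step 4 — H = 0.9923 + j0.08743.
Step 5 — Magnitude: |H| = 0.9961 (-0.0 dB); phase: φ = 5.0°.

|H| = 0.9961 (-0.0 dB), φ = 5.0°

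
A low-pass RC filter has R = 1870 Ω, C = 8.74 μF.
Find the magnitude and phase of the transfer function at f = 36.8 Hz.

Step 1 — Angular frequency: ω = 2π·36.8 = 231.2 rad/s.
Step 2 — Transfer function: H(jω) = 1/(1 + jωRC).
Step 3 — Denominator: 1 + jωRC = 1 + j·231.2·1870·8.74e-06 = 1 + j3.779.
Step 4 — H = 0.06544 - j0.2473.
Step 5 — Magnitude: |H| = 0.2558 (-11.8 dB); phase: φ = -75.2°.

|H| = 0.2558 (-11.8 dB), φ = -75.2°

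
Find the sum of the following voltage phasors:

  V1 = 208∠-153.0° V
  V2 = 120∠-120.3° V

Step 1 — Convert each phasor to rectangular form:
  V1 = 208·(cos(-153.0°) + j·sin(-153.0°)) = -185.3 - j94.43 V
  V2 = 120·(cos(-120.3°) + j·sin(-120.3°)) = -60.54 - j103.6 V
Step 2 — Sum components: V_total = -245.9 - j198 V.
Step 3 — Convert to polar: |V_total| = 315.7 V, ∠V_total = -141.2°.

V_total = 315.7∠-141.2° V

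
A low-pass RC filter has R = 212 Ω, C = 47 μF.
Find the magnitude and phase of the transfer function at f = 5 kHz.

Step 1 — Angular frequency: ω = 2π·5000 = 3.142e+04 rad/s.
Step 2 — Transfer function: H(jω) = 1/(1 + jωRC).
Step 3 — Denominator: 1 + jωRC = 1 + j·3.142e+04·212·4.7e-05 = 1 + j313.
Step 4 — H = 1.021e-05 - j0.003195.
Step 5 — Magnitude: |H| = 0.003195 (-49.9 dB); phase: φ = -89.8°.

|H| = 0.003195 (-49.9 dB), φ = -89.8°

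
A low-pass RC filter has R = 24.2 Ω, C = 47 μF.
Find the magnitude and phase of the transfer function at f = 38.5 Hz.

Step 1 — Angular frequency: ω = 2π·38.5 = 241.9 rad/s.
Step 2 — Transfer function: H(jω) = 1/(1 + jωRC).
Step 3 — Denominator: 1 + jωRC = 1 + j·241.9·24.2·4.7e-05 = 1 + j0.2751.
Step 4 — H = 0.9296 - j0.2558.
Step 5 — Magnitude: |H| = 0.9642 (-0.3 dB); phase: φ = -15.4°.

|H| = 0.9642 (-0.3 dB), φ = -15.4°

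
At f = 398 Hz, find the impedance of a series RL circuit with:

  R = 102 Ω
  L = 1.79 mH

Step 1 — Angular frequency: ω = 2π·f = 2π·398 = 2501 rad/s.
Step 2 — Component impedances:
  R: Z = R = 102 Ω
  L: Z = jωL = j·2501·0.00179 = 0 + j4.476 Ω
Step 3 — Series combination: Z_total = R + L = 102 + j4.476 Ω = 102.1∠2.5° Ω.

Z = 102 + j4.476 Ω = 102.1∠2.5° Ω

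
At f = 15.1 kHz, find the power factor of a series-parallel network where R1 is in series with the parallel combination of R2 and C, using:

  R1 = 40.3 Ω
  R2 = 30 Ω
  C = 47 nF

Step 1 — Angular frequency: ω = 2π·f = 2π·1.51e+04 = 9.488e+04 rad/s.
Step 2 — Component impedances:
  R1: Z = R = 40.3 Ω
  R2: Z = R = 30 Ω
  C: Z = 1/(jωC) = -j/(ω·C) = 0 - j224.3 Ω
Step 3 — Parallel branch: R2 || C = 1/(1/R2 + 1/C) = 29.47 - j3.943 Ω.
Step 4 — Series with R1: Z_total = R1 + (R2 || C) = 69.77 - j3.943 Ω = 69.88∠-3.2° Ω.
Step 5 — Power factor: PF = cos(φ) = Re(Z)/|Z| = 69.77/69.88 = 0.9984.
Step 6 — Type: Im(Z) = -3.943 ⇒ leading (phase φ = -3.2°).

PF = 0.9984 (leading, φ = -3.2°)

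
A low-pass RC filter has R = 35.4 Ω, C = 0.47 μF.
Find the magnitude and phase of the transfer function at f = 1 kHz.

Step 1 — Angular frequency: ω = 2π·1000 = 6283 rad/s.
Step 2 — Transfer function: H(jω) = 1/(1 + jωRC).
Step 3 — Denominator: 1 + jωRC = 1 + j·6283·35.4·4.7e-07 = 1 + j0.1045.
Step 4 — H = 0.9892 - j0.1034.
Step 5 — Magnitude: |H| = 0.9946 (-0.0 dB); phase: φ = -6.0°.

|H| = 0.9946 (-0.0 dB), φ = -6.0°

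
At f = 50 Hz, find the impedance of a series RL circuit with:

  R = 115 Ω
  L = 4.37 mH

Step 1 — Angular frequency: ω = 2π·f = 2π·50 = 314.2 rad/s.
Step 2 — Component impedances:
  R: Z = R = 115 Ω
  L: Z = jωL = j·314.2·0.00437 = 0 + j1.373 Ω
Step 3 — Series combination: Z_total = R + L = 115 + j1.373 Ω = 115∠0.7° Ω.

Z = 115 + j1.373 Ω = 115∠0.7° Ω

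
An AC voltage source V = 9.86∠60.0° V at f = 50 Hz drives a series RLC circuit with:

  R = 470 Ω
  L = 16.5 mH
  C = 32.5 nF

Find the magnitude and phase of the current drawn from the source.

Step 1 — Angular frequency: ω = 2π·f = 2π·50 = 314.2 rad/s.
Step 2 — Component impedances:
  R: Z = R = 470 Ω
  L: Z = jωL = j·314.2·0.0165 = 0 + j5.184 Ω
  C: Z = 1/(jωC) = -j/(ω·C) = 0 - j9.794e+04 Ω
Step 3 — Series combination: Z_total = R + L + C = 470 - j9.794e+04 Ω = 9.794e+04∠-89.7° Ω.
Step 4 — Source phasor: V = 9.86∠60.0° V = 4.93 + j8.539 V.
Step 5 — Ohm's law: I = V / Z_total = (4.93 + j8.539) / (470 - j9.794e+04) = -8.695e-05 + j5.076e-05 A.
Step 6 — Convert to polar: |I| = 0.0001007 A, ∠I = 149.7°.

I = 0.0001007∠149.7° A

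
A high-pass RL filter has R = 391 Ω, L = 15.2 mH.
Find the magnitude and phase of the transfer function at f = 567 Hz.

Step 1 — Angular frequency: ω = 2π·567 = 3563 rad/s.
Step 2 — Transfer function: H(jω) = jωL/(R + jωL).
Step 3 — Numerator jωL = j·54.15; denominator R + jωL = 391 + j54.15.
Step 4 — H = 0.01882 + j0.1359.
Step 5 — Magnitude: |H| = 0.1372 (-17.3 dB); phase: φ = 82.1°.

|H| = 0.1372 (-17.3 dB), φ = 82.1°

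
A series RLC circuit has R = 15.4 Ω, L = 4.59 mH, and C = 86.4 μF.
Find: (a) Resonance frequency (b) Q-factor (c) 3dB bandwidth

Step 1 — Resonance: ω₀ = 1/√(LC) = 1/√(0.00459·8.64e-05) = 1588 rad/s.
Step 2 — f₀ = ω₀/(2π) = 252.7 Hz.
Step 3 — Series Q: Q = ω₀L/R = 1588·0.00459/15.4 = 0.4733.
Step 4 — Bandwidth: Δω = ω₀/Q = 3355 rad/s; BW = Δω/(2π) = 534 Hz.

(a) f₀ = 252.7 Hz  (b) Q = 0.4733  (c) BW = 534 Hz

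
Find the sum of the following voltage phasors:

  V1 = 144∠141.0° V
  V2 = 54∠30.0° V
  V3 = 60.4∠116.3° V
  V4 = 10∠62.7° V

Step 1 — Convert each phasor to rectangular form:
  V1 = 144·(cos(141.0°) + j·sin(141.0°)) = -111.9 + j90.62 V
  V2 = 54·(cos(30.0°) + j·sin(30.0°)) = 46.77 + j27 V
  V3 = 60.4·(cos(116.3°) + j·sin(116.3°)) = -26.76 + j54.15 V
  V4 = 10·(cos(62.7°) + j·sin(62.7°)) = 4.586 + j8.886 V
Step 2 — Sum components: V_total = -87.32 + j180.7 V.
Step 3 — Convert to polar: |V_total| = 200.7 V, ∠V_total = 115.8°.

V_total = 200.7∠115.8° V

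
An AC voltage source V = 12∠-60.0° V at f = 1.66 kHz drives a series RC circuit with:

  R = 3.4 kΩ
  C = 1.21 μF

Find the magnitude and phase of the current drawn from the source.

Step 1 — Angular frequency: ω = 2π·f = 2π·1660 = 1.043e+04 rad/s.
Step 2 — Component impedances:
  R: Z = R = 3400 Ω
  C: Z = 1/(jωC) = -j/(ω·C) = 0 - j79.24 Ω
Step 3 — Series combination: Z_total = R + C = 3400 - j79.24 Ω = 3401∠-1.3° Ω.
Step 4 — Source phasor: V = 12∠-60.0° V = 6 - j10.39 V.
Step 5 — Ohm's law: I = V / Z_total = (6 - j10.39) / (3400 - j79.24) = 0.001835 - j0.003014 A.
Step 6 — Convert to polar: |I| = 0.003528 A, ∠I = -58.7°.

I = 0.003528∠-58.7° A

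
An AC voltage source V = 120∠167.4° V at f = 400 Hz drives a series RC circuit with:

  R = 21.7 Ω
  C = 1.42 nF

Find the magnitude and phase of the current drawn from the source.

Step 1 — Angular frequency: ω = 2π·f = 2π·400 = 2513 rad/s.
Step 2 — Component impedances:
  R: Z = R = 21.7 Ω
  C: Z = 1/(jωC) = -j/(ω·C) = 0 - j2.802e+05 Ω
Step 3 — Series combination: Z_total = R + C = 21.7 - j2.802e+05 Ω = 2.802e+05∠-90.0° Ω.
Step 4 — Source phasor: V = 120∠167.4° V = -117.1 + j26.18 V.
Step 5 — Ohm's law: I = V / Z_total = (-117.1 + j26.18) / (21.7 - j2.802e+05) = -9.345e-05 - j0.0004179 A.
Step 6 — Convert to polar: |I| = 0.0004283 A, ∠I = -102.6°.

I = 0.0004283∠-102.6° A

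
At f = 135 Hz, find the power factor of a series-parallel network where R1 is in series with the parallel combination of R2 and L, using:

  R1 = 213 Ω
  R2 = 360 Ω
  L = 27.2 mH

Step 1 — Angular frequency: ω = 2π·f = 2π·135 = 848.2 rad/s.
Step 2 — Component impedances:
  R1: Z = R = 213 Ω
  R2: Z = R = 360 Ω
  L: Z = jωL = j·848.2·0.0272 = 0 + j23.07 Ω
Step 3 — Parallel branch: R2 || L = 1/(1/R2 + 1/L) = 1.473 + j22.98 Ω.
Step 4 — Series with R1: Z_total = R1 + (R2 || L) = 214.5 + j22.98 Ω = 215.7∠6.1° Ω.
Step 5 — Power factor: PF = cos(φ) = Re(Z)/|Z| = 214.47/215.7 = 0.9943.
Step 6 — Type: Im(Z) = 22.98 ⇒ lagging (phase φ = 6.1°).

PF = 0.9943 (lagging, φ = 6.1°)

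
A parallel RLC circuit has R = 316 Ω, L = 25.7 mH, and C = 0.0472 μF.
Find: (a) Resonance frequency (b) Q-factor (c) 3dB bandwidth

Step 1 — Resonance: ω₀ = 1/√(LC) = 1/√(0.0257·4.72e-08) = 2.871e+04 rad/s.
Step 2 — f₀ = ω₀/(2π) = 4570 Hz.
Step 3 — Parallel Q: Q = R/(ω₀L) = 316/(2.871e+04·0.0257) = 0.4282.
Step 4 — Bandwidth: Δω = ω₀/Q = 6.705e+04 rad/s; BW = Δω/(2π) = 1.067e+04 Hz.

(a) f₀ = 4570 Hz  (b) Q = 0.4282  (c) BW = 1.067e+04 Hz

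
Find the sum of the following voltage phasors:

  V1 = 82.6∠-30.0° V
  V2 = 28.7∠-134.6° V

Step 1 — Convert each phasor to rectangular form:
  V1 = 82.6·(cos(-30.0°) + j·sin(-30.0°)) = 71.53 - j41.3 V
  V2 = 28.7·(cos(-134.6°) + j·sin(-134.6°)) = -20.15 - j20.44 V
Step 2 — Sum components: V_total = 51.38 - j61.74 V.
Step 3 — Convert to polar: |V_total| = 80.32 V, ∠V_total = -50.2°.

V_total = 80.32∠-50.2° V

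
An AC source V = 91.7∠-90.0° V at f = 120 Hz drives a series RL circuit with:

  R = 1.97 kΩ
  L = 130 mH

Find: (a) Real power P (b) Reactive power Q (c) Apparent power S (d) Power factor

Step 1 — Angular frequency: ω = 2π·f = 2π·120 = 754 rad/s.
Step 2 — Component impedances:
  R: Z = R = 1970 Ω
  L: Z = jωL = j·754·0.13 = 0 + j98.02 Ω
Step 3 — Series combination: Z_total = R + L = 1970 + j98.02 Ω = 1972∠2.8° Ω.
Step 4 — Source phasor: V = 91.7∠-90.0° V = 0 - j91.7 V.
Step 5 — Current: I = V / Z = -0.00231 - j0.04643 A = 0.04649∠-92.8° A.
Step 6 — Complex power: S = V·I* = 4.258 + j0.2119 VA.
Step 7 — Real power: P = Re(S) = 4.258 W.
Step 8 — Reactive power: Q = Im(S) = 0.2119 VAR.
Step 9 — Apparent power: |S| = 4.263 VA.
Step 10 — Power factor: PF = P/|S| = 0.9988 (lagging).

(a) P = 4.258 W  (b) Q = 0.2119 VAR  (c) S = 4.263 VA  (d) PF = 0.9988 (lagging)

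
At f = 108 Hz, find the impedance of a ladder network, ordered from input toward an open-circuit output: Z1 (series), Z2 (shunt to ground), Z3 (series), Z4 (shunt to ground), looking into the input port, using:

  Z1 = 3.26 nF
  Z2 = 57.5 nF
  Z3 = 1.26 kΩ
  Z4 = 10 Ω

Step 1 — Angular frequency: ω = 2π·f = 2π·108 = 678.6 rad/s.
Step 2 — Component impedances:
  Z1: Z = 1/(jωC) = -j/(ω·C) = 0 - j4.52e+05 Ω
  Z2: Z = 1/(jωC) = -j/(ω·C) = 0 - j2.563e+04 Ω
  Z3: Z = R = 1260 Ω
  Z4: Z = R = 10 Ω
Step 3 — Ladder network (open output): work backward from the far end, alternating series and parallel combinations. Z_in = 1267 - j4.521e+05 Ω = 4.521e+05∠-89.8° Ω.

Z = 1267 - j4.521e+05 Ω = 4.521e+05∠-89.8° Ω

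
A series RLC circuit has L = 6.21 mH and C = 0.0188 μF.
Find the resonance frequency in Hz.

Step 1 — Resonance condition Im(Z)=0 gives ω₀ = 1/√(LC).
Step 2 — ω₀ = 1/√(0.00621·1.88e-08) = 9.255e+04 rad/s.
Step 3 — f₀ = ω₀/(2π) = 1.473e+04 Hz.

f₀ = 1.473e+04 Hz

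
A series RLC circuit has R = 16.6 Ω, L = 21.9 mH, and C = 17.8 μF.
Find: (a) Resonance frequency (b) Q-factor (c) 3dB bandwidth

Step 1 — Resonance condition Im(Z)=0 gives ω₀ = 1/√(LC).
Step 2 — ω₀ = 1/√(0.0219·1.78e-05) = 1602 rad/s.
Step 3 — f₀ = ω₀/(2π) = 254.9 Hz.
Step 4 — Series Q: Q = ω₀L/R = 1602·0.0219/16.6 = 2.113.
Step 5 — 3dB bandwidth: Δω = ω₀/Q = 758 rad/s; BW = Δω/(2π) = 120.6 Hz.

(a) f₀ = 254.9 Hz  (b) Q = 2.113  (c) BW = 120.6 Hz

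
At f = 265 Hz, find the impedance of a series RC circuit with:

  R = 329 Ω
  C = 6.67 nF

Step 1 — Angular frequency: ω = 2π·f = 2π·265 = 1665 rad/s.
Step 2 — Component impedances:
  R: Z = R = 329 Ω
  C: Z = 1/(jωC) = -j/(ω·C) = 0 - j9.004e+04 Ω
Step 3 — Series combination: Z_total = R + C = 329 - j9.004e+04 Ω = 9.004e+04∠-89.8° Ω.

Z = 329 - j9.004e+04 Ω = 9.004e+04∠-89.8° Ω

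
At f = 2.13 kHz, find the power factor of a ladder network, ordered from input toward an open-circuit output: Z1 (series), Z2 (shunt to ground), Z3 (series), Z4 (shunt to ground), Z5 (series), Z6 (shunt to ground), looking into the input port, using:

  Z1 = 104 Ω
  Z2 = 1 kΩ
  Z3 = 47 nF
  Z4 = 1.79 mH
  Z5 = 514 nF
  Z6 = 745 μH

Step 1 — Angular frequency: ω = 2π·f = 2π·2130 = 1.338e+04 rad/s.
Step 2 — Component impedances:
  Z1: Z = R = 104 Ω
  Z2: Z = R = 1000 Ω
  Z3: Z = 1/(jωC) = -j/(ω·C) = 0 - j1590 Ω
  Z4: Z = jωL = j·1.338e+04·0.00179 = 0 + j23.96 Ω
  Z5: Z = 1/(jωC) = -j/(ω·C) = 0 - j145.4 Ω
  Z6: Z = jωL = j·1.338e+04·0.000745 = 0 + j9.97 Ω
Step 3 — Ladder network (open output): work backward from the far end, alternating series and parallel combinations. Z_in = 812.9 - j454.2 Ω = 931.2∠-29.2° Ω.
Step 4 — Power factor: PF = cos(φ) = Re(Z)/|Z| = 812.9/931.2 = 0.873.
Step 5 — Type: Im(Z) = -454.2 ⇒ leading (phase φ = -29.2°).

PF = 0.873 (leading, φ = -29.2°)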